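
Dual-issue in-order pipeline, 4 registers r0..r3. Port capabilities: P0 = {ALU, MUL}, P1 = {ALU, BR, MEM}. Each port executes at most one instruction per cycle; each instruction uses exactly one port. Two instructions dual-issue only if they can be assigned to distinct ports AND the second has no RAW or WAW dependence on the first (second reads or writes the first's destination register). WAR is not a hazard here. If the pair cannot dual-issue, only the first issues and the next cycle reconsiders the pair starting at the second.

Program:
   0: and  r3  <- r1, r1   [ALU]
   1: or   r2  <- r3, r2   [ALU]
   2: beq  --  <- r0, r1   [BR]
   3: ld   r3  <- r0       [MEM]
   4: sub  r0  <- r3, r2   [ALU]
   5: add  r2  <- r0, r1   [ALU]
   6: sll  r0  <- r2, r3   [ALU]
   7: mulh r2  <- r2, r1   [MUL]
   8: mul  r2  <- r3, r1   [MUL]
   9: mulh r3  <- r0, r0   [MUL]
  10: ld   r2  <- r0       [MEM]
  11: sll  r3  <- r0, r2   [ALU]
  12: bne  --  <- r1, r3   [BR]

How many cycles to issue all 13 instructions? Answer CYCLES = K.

CYCLES = 10

c0: i0 and.ALU  RAW r3
c1: i1/i2 or.ALU/beq.BR  2-wide
c2: i3 ld.MEM  RAW r3
c3: i4 sub.ALU  RAW r0
c4: i5 add.ALU  RAW r2
c5: i6/i7 sll.ALU/mulh.MUL  2-wide
c6: i8 mul.MUL  no-port MUL/MUL
c7: i9/i10 mulh.MUL/ld.MEM  2-wide
c8: i11 sll.ALU  RAW r3
c9: i12 bne.BR  tail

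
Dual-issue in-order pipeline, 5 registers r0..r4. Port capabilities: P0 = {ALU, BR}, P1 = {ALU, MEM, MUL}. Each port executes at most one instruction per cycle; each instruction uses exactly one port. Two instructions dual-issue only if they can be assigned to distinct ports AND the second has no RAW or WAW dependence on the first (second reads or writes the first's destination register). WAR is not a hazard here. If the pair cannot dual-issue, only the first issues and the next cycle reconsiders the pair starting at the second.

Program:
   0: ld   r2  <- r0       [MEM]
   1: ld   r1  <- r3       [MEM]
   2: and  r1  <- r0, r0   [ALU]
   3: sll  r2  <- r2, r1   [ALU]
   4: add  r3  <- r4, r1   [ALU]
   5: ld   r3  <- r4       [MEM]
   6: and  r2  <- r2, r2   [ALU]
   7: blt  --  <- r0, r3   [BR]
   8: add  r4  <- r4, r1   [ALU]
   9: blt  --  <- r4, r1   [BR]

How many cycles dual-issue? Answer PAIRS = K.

t=0 i0:ld ; no-port MEM/MEM
t=1 i1:ld ; WAW r1
t=2 i2:and ; RAW r1
t=3 i3+i4:sll+add ; 2-wide
t=4 i5+i6:ld+and ; 2-wide
t=5 i7+i8:blt+add ; 2-wide
t=6 i9:blt ; tail

PAIRS = 3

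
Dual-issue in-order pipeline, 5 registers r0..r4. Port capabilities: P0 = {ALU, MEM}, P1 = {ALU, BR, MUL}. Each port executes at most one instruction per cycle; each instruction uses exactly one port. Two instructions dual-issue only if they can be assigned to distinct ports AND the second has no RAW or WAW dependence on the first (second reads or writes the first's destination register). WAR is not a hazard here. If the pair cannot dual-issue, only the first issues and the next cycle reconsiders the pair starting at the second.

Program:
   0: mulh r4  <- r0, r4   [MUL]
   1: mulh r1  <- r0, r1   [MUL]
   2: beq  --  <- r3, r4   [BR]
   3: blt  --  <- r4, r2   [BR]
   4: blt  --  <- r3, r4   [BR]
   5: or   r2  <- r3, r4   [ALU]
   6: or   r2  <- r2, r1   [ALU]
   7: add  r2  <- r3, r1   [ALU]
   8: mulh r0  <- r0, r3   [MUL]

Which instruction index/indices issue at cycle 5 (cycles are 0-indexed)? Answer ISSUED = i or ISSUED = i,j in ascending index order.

0. mulh @i0  | no-port MUL/MUL
1. mulh @i1  | no-port MUL/BR
2. beq @i2  | no-port BR/BR
3. blt @i3  | no-port BR/BR
4. blt/or @i4/i5  | pair
5. or @i6  | WAW r2
6. add/mulh @i7/i8  | pair

ISSUED = 6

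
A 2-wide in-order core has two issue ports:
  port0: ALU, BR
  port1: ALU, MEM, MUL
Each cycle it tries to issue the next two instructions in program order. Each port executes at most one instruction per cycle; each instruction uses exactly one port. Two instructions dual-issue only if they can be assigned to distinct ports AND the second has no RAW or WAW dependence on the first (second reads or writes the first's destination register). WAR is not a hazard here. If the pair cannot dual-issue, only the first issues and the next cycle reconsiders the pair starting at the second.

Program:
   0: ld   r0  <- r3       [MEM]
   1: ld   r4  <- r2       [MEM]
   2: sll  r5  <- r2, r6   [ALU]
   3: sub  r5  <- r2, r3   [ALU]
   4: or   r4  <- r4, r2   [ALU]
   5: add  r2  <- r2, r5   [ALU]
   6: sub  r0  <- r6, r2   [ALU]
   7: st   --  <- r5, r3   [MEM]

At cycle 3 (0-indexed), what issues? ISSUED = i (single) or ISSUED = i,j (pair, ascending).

ISSUED = 5

  cy0 -> i0 (ld) no-port MEM/MEM
  cy1 -> i1/i2 (ld+sll) dual
  cy2 -> i3/i4 (sub+or) dual
  cy3 -> i5 (add) RAW r2
  cy4 -> i6/i7 (sub+st) dual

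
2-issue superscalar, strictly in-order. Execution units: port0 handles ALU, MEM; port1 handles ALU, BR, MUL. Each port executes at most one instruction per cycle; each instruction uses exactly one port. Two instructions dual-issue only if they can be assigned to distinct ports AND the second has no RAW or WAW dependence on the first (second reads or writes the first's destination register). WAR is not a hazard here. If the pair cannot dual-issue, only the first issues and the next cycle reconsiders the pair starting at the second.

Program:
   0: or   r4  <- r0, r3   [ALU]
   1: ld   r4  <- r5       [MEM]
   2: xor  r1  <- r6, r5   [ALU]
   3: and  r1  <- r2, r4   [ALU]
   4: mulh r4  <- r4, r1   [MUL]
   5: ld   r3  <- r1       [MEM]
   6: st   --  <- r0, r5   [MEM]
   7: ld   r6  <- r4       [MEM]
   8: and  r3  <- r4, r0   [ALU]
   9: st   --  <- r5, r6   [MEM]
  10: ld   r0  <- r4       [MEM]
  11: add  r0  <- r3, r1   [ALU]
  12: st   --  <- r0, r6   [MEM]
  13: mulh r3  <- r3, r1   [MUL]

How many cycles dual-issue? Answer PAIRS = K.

PAIRS = 4

[0] i0  or  -- WAW r4
[1] i1/i2  ld/xor  -- dual
[2] i3  and  -- RAW r1
[3] i4/i5  mulh/ld  -- dual
[4] i6  st  -- no-port MEM/MEM
[5] i7/i8  ld/and  -- dual
[6] i9  st  -- no-port MEM/MEM
[7] i10  ld  -- WAW r0
[8] i11  add  -- RAW r0
[9] i12/i13  st/mulh  -- dual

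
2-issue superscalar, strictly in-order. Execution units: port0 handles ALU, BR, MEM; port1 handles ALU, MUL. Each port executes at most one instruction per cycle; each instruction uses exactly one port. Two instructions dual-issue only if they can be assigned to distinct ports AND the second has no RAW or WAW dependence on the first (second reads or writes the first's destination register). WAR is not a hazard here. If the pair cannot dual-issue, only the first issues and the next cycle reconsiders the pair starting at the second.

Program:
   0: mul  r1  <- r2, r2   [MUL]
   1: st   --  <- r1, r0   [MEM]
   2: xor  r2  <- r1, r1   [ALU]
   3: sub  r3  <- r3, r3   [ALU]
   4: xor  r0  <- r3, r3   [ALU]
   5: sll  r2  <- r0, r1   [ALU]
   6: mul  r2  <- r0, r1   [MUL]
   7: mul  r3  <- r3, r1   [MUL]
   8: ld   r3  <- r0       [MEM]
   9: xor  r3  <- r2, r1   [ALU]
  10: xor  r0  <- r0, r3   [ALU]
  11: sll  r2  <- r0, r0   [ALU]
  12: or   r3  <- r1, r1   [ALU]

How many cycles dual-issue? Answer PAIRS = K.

PAIRS = 2

0. mul @i0  | RAW r1
1. st+xor @i1&i2  | 2-wide
2. sub @i3  | RAW r3
3. xor @i4  | RAW r0
4. sll @i5  | WAW r2
5. mul @i6  | no-port MUL/MUL
6. mul @i7  | WAW r3
7. ld @i8  | WAW r3
8. xor @i9  | RAW r3
9. xor @i10  | RAW r0
10. sll+or @i11&i12  | 2-wide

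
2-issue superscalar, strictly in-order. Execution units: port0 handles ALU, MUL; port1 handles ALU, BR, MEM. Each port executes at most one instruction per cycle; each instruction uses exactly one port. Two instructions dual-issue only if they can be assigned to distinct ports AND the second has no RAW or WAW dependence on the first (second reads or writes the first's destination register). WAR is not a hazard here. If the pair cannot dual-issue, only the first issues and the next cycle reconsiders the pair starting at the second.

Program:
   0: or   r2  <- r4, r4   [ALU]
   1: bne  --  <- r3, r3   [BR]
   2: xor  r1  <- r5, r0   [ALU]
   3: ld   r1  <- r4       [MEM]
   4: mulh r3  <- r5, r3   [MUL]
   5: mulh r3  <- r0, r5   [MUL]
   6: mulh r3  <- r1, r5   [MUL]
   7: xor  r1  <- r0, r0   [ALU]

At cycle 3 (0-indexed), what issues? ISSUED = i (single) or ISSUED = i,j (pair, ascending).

ISSUED = 5

  cy0 -> i0,i1 (or.ALU+bne.BR) 2-wide
  cy1 -> i2 (xor.ALU) WAW r1
  cy2 -> i3,i4 (ld.MEM+mulh.MUL) 2-wide
  cy3 -> i5 (mulh.MUL) no-port MUL/MUL
  cy4 -> i6,i7 (mulh.MUL+xor.ALU) 2-wide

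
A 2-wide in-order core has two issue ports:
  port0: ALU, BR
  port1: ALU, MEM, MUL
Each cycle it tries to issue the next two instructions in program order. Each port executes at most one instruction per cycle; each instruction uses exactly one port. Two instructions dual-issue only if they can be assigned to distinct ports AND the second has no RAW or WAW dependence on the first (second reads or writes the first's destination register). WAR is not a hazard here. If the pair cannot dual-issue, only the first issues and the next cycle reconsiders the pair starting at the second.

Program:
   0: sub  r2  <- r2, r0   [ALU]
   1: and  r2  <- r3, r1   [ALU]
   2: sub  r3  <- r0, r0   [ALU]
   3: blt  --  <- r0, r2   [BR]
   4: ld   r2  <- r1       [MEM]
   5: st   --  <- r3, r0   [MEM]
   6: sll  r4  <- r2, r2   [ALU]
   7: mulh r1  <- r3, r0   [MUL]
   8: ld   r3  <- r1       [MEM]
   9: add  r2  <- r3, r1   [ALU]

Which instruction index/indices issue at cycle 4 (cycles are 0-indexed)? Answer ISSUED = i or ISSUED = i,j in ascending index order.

[0] i0  sub  -- WAW r2
[1] i1,i2  and;sub  -- dual
[2] i3,i4  blt;ld  -- dual
[3] i5,i6  st;sll  -- dual
[4] i7  mulh  -- no-port MUL/MEM
[5] i8  ld  -- RAW r3
[6] i9  add  -- tail

ISSUED = 7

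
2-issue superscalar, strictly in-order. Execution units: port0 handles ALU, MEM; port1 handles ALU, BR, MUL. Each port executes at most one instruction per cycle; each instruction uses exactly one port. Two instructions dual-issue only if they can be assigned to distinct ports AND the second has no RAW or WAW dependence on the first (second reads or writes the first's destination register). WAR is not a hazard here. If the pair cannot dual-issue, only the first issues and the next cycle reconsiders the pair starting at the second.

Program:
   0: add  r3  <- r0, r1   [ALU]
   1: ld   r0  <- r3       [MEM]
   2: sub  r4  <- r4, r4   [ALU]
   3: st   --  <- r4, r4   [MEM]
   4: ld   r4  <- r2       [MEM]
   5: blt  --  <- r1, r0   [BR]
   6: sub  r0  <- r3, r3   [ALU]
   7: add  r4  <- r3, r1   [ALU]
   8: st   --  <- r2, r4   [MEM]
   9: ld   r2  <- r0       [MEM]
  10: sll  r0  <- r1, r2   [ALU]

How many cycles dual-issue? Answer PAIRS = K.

[0] i0  add.ALU  -- RAW r3
[1] i1/i2  ld.MEM sub.ALU  -- dual
[2] i3  st.MEM  -- no-port MEM/MEM
[3] i4/i5  ld.MEM blt.BR  -- dual
[4] i6/i7  sub.ALU add.ALU  -- dual
[5] i8  st.MEM  -- no-port MEM/MEM
[6] i9  ld.MEM  -- RAW r2
[7] i10  sll.ALU  -- tail

PAIRS = 3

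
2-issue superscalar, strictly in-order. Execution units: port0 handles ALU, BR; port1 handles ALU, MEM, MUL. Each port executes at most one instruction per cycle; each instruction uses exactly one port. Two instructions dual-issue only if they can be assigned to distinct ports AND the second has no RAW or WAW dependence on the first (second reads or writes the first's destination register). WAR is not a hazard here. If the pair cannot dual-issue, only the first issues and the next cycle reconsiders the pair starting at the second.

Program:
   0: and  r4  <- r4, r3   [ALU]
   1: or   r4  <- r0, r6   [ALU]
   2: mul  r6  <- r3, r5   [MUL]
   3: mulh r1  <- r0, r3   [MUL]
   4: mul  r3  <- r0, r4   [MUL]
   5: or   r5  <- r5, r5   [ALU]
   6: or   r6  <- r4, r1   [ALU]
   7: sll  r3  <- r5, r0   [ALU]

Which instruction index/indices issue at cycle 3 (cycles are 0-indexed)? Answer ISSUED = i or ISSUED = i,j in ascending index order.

ISSUED = 4,5

0. and.ALU @i0  | WAW r4
1. or.ALU;mul.MUL @i1,i2  | 2-wide
2. mulh.MUL @i3  | no-port MUL/MUL
3. mul.MUL;or.ALU @i4,i5  | 2-wide
4. or.ALU;sll.ALU @i6,i7  | 2-wide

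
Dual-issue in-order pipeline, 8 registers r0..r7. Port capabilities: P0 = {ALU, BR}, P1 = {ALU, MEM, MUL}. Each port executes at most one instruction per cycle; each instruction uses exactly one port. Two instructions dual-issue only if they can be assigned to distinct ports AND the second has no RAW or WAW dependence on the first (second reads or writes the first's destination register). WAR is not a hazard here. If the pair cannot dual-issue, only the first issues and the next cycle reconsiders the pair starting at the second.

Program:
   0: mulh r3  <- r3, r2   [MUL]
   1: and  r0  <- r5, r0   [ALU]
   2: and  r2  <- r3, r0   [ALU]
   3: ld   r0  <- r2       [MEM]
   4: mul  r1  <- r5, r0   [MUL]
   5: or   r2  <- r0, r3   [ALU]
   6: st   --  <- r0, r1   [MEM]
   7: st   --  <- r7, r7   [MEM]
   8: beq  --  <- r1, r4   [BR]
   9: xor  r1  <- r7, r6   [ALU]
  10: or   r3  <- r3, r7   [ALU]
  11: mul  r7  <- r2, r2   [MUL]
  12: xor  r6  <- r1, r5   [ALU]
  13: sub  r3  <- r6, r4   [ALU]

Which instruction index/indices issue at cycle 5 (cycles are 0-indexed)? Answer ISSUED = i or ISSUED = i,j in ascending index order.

0. mulh.MUL;and.ALU @i0/i1  | pair
1. and.ALU @i2  | RAW r2
2. ld.MEM @i3  | no-port MEM/MUL
3. mul.MUL;or.ALU @i4/i5  | pair
4. st.MEM @i6  | no-port MEM/MEM
5. st.MEM;beq.BR @i7/i8  | pair
6. xor.ALU;or.ALU @i9/i10  | pair
7. mul.MUL;xor.ALU @i11/i12  | pair
8. sub.ALU @i13  | tail

ISSUED = 7,8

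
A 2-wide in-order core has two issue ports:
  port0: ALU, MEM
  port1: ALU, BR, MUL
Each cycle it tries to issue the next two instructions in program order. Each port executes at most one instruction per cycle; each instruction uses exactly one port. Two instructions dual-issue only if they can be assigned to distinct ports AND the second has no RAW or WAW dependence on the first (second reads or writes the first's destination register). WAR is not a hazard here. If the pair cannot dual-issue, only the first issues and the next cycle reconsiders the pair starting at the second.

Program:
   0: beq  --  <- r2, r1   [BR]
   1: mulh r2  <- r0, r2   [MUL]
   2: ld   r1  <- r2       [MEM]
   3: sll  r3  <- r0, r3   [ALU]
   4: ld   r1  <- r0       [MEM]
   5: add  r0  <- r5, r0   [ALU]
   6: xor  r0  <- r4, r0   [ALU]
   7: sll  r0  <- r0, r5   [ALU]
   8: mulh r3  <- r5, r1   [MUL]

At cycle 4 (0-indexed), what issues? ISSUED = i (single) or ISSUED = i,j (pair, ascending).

ISSUED = 6

t=0 i0:beq.BR ; no-port BR/MUL
t=1 i1:mulh.MUL ; RAW r2
t=2 i2/i3:ld.MEM+sll.ALU ; dual
t=3 i4/i5:ld.MEM+add.ALU ; dual
t=4 i6:xor.ALU ; RAW+WAW r0
t=5 i7/i8:sll.ALU+mulh.MUL ; dual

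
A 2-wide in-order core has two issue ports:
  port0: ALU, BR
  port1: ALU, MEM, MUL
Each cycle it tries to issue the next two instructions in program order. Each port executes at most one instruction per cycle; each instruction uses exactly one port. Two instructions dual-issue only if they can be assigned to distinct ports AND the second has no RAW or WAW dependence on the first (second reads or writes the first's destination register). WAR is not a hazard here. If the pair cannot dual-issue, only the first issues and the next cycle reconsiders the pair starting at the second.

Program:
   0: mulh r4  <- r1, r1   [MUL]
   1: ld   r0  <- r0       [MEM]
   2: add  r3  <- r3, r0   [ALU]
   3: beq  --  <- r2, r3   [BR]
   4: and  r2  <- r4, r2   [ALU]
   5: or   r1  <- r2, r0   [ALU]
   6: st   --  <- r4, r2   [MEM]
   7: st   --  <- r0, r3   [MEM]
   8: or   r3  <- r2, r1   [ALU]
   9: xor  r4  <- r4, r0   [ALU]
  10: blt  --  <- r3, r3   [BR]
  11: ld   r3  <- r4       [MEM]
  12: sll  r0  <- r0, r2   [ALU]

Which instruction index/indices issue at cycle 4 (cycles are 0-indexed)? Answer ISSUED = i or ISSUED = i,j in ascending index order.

[0] i0  mulh  -- no-port MUL/MEM
[1] i1  ld  -- RAW r0
[2] i2  add  -- RAW r3
[3] i3&i4  beq;and  -- pair
[4] i5&i6  or;st  -- pair
[5] i7&i8  st;or  -- pair
[6] i9&i10  xor;blt  -- pair
[7] i11&i12  ld;sll  -- pair

ISSUED = 5,6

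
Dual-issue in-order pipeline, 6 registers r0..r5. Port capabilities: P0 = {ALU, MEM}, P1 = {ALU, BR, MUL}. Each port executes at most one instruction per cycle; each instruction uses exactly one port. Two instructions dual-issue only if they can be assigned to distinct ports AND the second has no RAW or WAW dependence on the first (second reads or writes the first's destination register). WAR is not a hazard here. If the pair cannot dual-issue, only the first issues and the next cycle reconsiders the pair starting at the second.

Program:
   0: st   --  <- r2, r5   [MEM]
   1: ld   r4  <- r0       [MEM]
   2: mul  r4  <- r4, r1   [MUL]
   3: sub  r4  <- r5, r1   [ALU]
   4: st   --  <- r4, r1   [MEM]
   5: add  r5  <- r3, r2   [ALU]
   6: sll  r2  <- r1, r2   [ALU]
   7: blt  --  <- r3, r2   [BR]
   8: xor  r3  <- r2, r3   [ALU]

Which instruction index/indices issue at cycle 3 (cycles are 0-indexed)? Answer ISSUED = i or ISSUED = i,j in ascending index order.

c0: i0 st  no-port MEM/MEM
c1: i1 ld  RAW+WAW r4
c2: i2 mul  WAW r4
c3: i3 sub  RAW r4
c4: i4&i5 st;add  2-wide
c5: i6 sll  RAW r2
c6: i7&i8 blt;xor  2-wide

ISSUED = 3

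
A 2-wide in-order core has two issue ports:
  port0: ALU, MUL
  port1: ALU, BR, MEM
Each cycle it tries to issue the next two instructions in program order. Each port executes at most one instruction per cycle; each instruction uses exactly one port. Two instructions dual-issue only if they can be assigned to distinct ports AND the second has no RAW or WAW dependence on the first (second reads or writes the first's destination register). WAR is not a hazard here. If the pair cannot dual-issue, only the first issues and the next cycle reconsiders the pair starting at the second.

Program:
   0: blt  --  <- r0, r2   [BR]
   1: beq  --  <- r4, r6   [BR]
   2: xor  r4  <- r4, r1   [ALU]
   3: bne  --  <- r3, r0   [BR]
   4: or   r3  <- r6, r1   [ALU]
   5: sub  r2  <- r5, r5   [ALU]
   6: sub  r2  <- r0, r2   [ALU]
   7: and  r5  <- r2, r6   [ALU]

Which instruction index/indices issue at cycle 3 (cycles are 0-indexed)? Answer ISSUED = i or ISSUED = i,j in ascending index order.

[0] i0  blt  -- no-port BR/BR
[1] i1/i2  beq/xor  -- pair
[2] i3/i4  bne/or  -- pair
[3] i5  sub  -- RAW+WAW r2
[4] i6  sub  -- RAW r2
[5] i7  and  -- tail

ISSUED = 5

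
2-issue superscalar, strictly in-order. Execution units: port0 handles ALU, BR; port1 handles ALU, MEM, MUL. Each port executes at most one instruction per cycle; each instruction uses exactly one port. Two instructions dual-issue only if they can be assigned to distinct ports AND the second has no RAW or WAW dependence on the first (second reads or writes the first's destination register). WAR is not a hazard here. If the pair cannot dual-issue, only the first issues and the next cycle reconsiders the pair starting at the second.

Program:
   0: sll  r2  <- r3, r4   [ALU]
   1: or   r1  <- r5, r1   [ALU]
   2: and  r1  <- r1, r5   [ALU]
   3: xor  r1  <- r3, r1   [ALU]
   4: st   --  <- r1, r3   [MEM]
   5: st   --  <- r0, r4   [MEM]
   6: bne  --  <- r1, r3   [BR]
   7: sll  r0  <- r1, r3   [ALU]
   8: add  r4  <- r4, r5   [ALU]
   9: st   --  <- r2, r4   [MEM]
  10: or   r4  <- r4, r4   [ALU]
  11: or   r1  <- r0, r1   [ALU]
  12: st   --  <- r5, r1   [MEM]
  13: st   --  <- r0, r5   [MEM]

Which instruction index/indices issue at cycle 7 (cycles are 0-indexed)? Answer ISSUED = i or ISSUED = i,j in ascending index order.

c0: i0,i1 sll.ALU/or.ALU  2-wide
c1: i2 and.ALU  RAW+WAW r1
c2: i3 xor.ALU  RAW r1
c3: i4 st.MEM  no-port MEM/MEM
c4: i5,i6 st.MEM/bne.BR  2-wide
c5: i7,i8 sll.ALU/add.ALU  2-wide
c6: i9,i10 st.MEM/or.ALU  2-wide
c7: i11 or.ALU  RAW r1
c8: i12 st.MEM  no-port MEM/MEM
c9: i13 st.MEM  tail

ISSUED = 11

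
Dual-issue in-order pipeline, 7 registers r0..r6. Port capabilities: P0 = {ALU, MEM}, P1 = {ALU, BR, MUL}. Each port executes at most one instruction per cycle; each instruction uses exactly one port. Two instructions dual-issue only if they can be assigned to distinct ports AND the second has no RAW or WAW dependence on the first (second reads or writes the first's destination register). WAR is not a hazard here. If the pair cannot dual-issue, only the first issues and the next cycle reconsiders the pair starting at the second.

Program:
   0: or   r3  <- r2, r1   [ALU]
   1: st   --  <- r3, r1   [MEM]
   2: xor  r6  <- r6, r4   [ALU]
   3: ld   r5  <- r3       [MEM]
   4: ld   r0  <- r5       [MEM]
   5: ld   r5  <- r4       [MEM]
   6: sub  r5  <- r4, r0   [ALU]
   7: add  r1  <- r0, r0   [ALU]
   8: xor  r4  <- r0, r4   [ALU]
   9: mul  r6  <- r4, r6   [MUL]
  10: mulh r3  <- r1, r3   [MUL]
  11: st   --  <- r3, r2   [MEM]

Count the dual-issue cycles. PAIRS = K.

0. or @i0  | RAW r3
1. st/xor @i1+i2  | pair
2. ld @i3  | no-port MEM/MEM
3. ld @i4  | no-port MEM/MEM
4. ld @i5  | WAW r5
5. sub/add @i6+i7  | pair
6. xor @i8  | RAW r4
7. mul @i9  | no-port MUL/MUL
8. mulh @i10  | RAW r3
9. st @i11  | tail

PAIRS = 2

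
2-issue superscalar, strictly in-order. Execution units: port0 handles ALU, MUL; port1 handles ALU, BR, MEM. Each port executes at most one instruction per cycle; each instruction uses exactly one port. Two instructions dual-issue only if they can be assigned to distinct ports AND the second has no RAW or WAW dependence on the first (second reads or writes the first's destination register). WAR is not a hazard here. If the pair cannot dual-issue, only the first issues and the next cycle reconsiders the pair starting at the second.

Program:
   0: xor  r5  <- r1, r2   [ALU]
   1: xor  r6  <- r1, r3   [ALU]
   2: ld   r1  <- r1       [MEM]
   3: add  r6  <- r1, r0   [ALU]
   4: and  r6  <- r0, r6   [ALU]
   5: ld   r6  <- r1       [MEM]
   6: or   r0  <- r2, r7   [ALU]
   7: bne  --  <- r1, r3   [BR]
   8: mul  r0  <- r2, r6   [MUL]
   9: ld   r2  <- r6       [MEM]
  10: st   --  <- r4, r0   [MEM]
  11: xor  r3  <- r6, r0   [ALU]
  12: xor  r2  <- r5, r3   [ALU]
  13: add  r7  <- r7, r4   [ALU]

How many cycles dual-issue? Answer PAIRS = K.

#0 head=0: xor.ALU;xor.ALU i0&i1 dual
#1 head=2: ld.MEM i2 RAW r1
#2 head=3: add.ALU i3 RAW+WAW r6
#3 head=4: and.ALU i4 WAW r6
#4 head=5: ld.MEM;or.ALU i5&i6 dual
#5 head=7: bne.BR;mul.MUL i7&i8 dual
#6 head=9: ld.MEM i9 no-port MEM/MEM
#7 head=10: st.MEM;xor.ALU i10&i11 dual
#8 head=12: xor.ALU;add.ALU i12&i13 dual

PAIRS = 5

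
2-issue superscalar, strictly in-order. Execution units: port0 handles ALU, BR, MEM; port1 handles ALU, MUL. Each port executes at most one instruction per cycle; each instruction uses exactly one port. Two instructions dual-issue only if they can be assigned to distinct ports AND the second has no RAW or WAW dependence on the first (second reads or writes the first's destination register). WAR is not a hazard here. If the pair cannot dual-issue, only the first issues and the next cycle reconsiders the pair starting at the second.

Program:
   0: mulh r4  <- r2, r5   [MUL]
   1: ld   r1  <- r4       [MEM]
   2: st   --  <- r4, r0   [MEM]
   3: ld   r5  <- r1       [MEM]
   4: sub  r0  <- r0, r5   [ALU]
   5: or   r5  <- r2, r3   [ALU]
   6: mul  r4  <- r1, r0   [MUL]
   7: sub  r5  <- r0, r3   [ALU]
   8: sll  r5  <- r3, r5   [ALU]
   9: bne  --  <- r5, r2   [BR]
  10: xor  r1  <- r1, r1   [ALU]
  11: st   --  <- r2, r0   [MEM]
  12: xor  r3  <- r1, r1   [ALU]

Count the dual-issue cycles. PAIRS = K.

[0] i0  mulh  -- RAW r4
[1] i1  ld  -- no-port MEM/MEM
[2] i2  st  -- no-port MEM/MEM
[3] i3  ld  -- RAW r5
[4] i4&i5  sub or  -- dual
[5] i6&i7  mul sub  -- dual
[6] i8  sll  -- RAW r5
[7] i9&i10  bne xor  -- dual
[8] i11&i12  st xor  -- dual

PAIRS = 4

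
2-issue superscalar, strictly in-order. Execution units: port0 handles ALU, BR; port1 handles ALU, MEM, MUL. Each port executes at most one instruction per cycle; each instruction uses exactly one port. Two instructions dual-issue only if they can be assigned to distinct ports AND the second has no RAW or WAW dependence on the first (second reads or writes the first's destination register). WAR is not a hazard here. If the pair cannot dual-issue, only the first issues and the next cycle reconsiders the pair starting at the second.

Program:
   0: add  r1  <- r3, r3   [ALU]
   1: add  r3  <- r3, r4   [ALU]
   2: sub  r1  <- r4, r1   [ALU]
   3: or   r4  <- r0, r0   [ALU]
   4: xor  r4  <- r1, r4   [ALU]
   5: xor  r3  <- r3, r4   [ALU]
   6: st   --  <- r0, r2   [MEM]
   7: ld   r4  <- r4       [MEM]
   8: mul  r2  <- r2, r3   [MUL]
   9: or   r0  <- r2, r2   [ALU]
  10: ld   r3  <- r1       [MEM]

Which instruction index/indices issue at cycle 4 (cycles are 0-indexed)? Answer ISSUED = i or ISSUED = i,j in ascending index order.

0. add.ALU/add.ALU @i0,i1  | 2-wide
1. sub.ALU/or.ALU @i2,i3  | 2-wide
2. xor.ALU @i4  | RAW r4
3. xor.ALU/st.MEM @i5,i6  | 2-wide
4. ld.MEM @i7  | no-port MEM/MUL
5. mul.MUL @i8  | RAW r2
6. or.ALU/ld.MEM @i9,i10  | 2-wide

ISSUED = 7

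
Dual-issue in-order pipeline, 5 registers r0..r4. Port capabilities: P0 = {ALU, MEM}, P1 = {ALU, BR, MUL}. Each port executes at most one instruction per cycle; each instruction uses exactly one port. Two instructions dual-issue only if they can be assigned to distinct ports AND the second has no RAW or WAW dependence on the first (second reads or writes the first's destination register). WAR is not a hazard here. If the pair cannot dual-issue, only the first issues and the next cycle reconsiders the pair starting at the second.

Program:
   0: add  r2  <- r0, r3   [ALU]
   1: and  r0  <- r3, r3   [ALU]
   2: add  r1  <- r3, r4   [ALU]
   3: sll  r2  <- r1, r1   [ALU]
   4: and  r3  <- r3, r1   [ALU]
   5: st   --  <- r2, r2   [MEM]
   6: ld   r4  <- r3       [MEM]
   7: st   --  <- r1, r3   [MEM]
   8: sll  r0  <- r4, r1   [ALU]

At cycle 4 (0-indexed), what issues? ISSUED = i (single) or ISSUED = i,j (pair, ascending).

ISSUED = 6

  cy0 -> i0+i1 (add.ALU;and.ALU) 2-wide
  cy1 -> i2 (add.ALU) RAW r1
  cy2 -> i3+i4 (sll.ALU;and.ALU) 2-wide
  cy3 -> i5 (st.MEM) no-port MEM/MEM
  cy4 -> i6 (ld.MEM) no-port MEM/MEM
  cy5 -> i7+i8 (st.MEM;sll.ALU) 2-wide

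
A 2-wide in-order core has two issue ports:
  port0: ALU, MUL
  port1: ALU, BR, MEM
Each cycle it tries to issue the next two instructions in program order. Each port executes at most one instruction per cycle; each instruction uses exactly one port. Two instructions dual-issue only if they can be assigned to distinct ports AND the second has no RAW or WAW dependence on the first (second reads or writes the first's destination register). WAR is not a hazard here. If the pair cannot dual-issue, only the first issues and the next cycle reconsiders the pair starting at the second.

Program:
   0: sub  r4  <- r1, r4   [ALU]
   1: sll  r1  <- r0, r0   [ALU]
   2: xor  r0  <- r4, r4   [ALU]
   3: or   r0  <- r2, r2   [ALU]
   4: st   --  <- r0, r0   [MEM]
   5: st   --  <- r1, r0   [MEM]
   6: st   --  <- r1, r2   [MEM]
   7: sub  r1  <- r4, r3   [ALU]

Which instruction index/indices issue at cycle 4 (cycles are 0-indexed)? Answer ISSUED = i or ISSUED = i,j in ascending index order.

ISSUED = 5

[0] i0/i1  sub sll  -- pair
[1] i2  xor  -- WAW r0
[2] i3  or  -- RAW r0
[3] i4  st  -- no-port MEM/MEM
[4] i5  st  -- no-port MEM/MEM
[5] i6/i7  st sub  -- pair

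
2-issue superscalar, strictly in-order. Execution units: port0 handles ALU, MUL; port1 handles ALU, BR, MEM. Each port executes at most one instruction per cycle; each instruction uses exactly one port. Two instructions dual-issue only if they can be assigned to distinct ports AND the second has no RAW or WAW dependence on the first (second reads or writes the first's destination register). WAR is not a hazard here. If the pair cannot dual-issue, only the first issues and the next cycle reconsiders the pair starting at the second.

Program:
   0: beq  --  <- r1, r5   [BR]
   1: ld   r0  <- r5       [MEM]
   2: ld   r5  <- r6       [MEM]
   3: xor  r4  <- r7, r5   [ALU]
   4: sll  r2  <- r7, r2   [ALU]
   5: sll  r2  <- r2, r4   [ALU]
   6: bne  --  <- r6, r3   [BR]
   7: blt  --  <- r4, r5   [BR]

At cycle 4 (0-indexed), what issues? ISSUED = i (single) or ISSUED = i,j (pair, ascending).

[0] i0  beq.BR  -- no-port BR/MEM
[1] i1  ld.MEM  -- no-port MEM/MEM
[2] i2  ld.MEM  -- RAW r5
[3] i3+i4  xor.ALU+sll.ALU  -- pair
[4] i5+i6  sll.ALU+bne.BR  -- pair
[5] i7  blt.BR  -- tail

ISSUED = 5,6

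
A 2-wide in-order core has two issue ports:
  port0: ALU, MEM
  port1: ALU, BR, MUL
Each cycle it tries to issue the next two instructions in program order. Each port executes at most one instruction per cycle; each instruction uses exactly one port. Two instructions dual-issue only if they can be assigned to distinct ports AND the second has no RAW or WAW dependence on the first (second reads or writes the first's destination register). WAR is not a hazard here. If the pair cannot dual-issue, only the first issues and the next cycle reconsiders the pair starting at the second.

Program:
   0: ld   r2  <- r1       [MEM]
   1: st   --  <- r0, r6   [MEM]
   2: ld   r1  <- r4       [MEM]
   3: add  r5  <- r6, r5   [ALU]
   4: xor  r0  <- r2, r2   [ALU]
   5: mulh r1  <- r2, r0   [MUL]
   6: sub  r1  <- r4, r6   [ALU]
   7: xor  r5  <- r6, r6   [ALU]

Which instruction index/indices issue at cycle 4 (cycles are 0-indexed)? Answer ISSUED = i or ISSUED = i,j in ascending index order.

c0: i0 ld.MEM  no-port MEM/MEM
c1: i1 st.MEM  no-port MEM/MEM
c2: i2,i3 ld.MEM;add.ALU  dual
c3: i4 xor.ALU  RAW r0
c4: i5 mulh.MUL  WAW r1
c5: i6,i7 sub.ALU;xor.ALU  dual

ISSUED = 5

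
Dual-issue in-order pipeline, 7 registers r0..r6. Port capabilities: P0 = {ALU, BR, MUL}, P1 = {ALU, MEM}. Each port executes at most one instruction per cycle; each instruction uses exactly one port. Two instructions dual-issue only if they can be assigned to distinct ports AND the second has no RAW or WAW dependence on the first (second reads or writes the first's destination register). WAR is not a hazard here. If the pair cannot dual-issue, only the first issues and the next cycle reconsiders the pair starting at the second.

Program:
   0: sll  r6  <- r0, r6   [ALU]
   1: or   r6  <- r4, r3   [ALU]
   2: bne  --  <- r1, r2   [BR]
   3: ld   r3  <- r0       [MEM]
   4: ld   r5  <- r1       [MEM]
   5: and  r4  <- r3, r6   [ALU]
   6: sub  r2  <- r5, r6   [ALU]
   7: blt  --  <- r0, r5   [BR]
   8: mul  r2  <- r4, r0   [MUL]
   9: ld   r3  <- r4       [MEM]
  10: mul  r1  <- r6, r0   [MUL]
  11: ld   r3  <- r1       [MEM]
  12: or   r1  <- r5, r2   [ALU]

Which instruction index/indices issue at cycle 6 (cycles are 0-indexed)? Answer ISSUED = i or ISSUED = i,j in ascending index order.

ISSUED = 10

#0 head=0: sll.ALU i0 WAW r6
#1 head=1: or.ALU/bne.BR i1,i2 2-wide
#2 head=3: ld.MEM i3 no-port MEM/MEM
#3 head=4: ld.MEM/and.ALU i4,i5 2-wide
#4 head=6: sub.ALU/blt.BR i6,i7 2-wide
#5 head=8: mul.MUL/ld.MEM i8,i9 2-wide
#6 head=10: mul.MUL i10 RAW r1
#7 head=11: ld.MEM/or.ALU i11,i12 2-wide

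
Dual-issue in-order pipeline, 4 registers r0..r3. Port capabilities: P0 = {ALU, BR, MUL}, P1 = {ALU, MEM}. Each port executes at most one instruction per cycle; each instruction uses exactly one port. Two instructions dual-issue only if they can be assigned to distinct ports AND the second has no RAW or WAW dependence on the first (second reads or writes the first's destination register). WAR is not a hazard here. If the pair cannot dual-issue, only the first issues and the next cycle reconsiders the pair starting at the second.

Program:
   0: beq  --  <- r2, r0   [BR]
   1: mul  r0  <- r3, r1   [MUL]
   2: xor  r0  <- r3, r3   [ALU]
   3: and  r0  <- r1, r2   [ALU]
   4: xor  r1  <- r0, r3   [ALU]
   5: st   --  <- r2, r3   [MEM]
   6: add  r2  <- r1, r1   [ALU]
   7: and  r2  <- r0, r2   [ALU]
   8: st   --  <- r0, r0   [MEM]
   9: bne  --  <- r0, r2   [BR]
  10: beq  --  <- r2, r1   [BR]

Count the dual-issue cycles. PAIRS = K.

c0: i0 beq.BR  no-port BR/MUL
c1: i1 mul.MUL  WAW r0
c2: i2 xor.ALU  WAW r0
c3: i3 and.ALU  RAW r0
c4: i4&i5 xor.ALU;st.MEM  2-wide
c5: i6 add.ALU  RAW+WAW r2
c6: i7&i8 and.ALU;st.MEM  2-wide
c7: i9 bne.BR  no-port BR/BR
c8: i10 beq.BR  tail

PAIRS = 2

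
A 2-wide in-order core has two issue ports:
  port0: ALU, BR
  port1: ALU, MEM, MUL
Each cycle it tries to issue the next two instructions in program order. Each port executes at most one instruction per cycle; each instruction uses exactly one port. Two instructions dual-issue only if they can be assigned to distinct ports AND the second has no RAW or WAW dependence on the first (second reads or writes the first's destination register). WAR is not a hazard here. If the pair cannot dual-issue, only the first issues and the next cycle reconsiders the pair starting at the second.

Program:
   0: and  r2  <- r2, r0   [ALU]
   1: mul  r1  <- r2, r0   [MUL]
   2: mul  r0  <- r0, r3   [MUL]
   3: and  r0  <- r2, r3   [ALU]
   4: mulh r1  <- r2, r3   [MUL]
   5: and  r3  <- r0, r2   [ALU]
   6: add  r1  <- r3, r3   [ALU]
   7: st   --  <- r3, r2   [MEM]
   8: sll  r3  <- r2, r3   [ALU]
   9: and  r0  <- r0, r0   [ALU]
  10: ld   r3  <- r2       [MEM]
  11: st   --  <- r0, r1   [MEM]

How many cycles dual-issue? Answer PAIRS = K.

[0] i0  and  -- RAW r2
[1] i1  mul  -- no-port MUL/MUL
[2] i2  mul  -- WAW r0
[3] i3/i4  and/mulh  -- dual
[4] i5  and  -- RAW r3
[5] i6/i7  add/st  -- dual
[6] i8/i9  sll/and  -- dual
[7] i10  ld  -- no-port MEM/MEM
[8] i11  st  -- tail

PAIRS = 3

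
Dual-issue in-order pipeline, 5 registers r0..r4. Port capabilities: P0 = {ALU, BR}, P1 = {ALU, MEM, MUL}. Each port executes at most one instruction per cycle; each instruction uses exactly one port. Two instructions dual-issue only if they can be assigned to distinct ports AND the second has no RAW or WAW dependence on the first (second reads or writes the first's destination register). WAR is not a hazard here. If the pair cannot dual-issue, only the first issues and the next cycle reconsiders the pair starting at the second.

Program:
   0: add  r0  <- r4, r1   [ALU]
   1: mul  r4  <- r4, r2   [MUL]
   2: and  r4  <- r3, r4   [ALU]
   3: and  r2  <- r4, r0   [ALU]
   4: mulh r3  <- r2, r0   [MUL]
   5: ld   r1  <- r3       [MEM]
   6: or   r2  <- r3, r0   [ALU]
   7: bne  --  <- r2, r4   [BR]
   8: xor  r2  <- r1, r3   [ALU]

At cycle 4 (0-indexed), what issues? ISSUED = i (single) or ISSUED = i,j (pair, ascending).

c0: i0,i1 add.ALU;mul.MUL  2-wide
c1: i2 and.ALU  RAW r4
c2: i3 and.ALU  RAW r2
c3: i4 mulh.MUL  no-port MUL/MEM
c4: i5,i6 ld.MEM;or.ALU  2-wide
c5: i7,i8 bne.BR;xor.ALU  2-wide

ISSUED = 5,6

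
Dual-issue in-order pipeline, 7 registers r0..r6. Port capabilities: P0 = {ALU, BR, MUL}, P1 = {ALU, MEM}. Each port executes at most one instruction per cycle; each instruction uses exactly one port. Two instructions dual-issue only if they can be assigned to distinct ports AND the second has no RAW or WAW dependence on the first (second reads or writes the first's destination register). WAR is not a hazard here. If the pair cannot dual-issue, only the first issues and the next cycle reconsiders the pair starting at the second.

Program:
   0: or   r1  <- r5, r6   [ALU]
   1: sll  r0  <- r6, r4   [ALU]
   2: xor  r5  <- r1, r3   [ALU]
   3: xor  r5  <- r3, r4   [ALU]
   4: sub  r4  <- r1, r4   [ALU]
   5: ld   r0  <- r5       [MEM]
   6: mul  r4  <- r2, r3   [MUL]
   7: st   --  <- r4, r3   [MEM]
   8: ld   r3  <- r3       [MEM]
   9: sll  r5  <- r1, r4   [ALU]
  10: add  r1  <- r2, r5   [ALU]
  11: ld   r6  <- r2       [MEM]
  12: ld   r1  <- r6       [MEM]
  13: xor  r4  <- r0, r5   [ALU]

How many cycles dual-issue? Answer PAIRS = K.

PAIRS = 6

c0: i0/i1 or+sll  2-wide
c1: i2 xor  WAW r5
c2: i3/i4 xor+sub  2-wide
c3: i5/i6 ld+mul  2-wide
c4: i7 st  no-port MEM/MEM
c5: i8/i9 ld+sll  2-wide
c6: i10/i11 add+ld  2-wide
c7: i12/i13 ld+xor  2-wide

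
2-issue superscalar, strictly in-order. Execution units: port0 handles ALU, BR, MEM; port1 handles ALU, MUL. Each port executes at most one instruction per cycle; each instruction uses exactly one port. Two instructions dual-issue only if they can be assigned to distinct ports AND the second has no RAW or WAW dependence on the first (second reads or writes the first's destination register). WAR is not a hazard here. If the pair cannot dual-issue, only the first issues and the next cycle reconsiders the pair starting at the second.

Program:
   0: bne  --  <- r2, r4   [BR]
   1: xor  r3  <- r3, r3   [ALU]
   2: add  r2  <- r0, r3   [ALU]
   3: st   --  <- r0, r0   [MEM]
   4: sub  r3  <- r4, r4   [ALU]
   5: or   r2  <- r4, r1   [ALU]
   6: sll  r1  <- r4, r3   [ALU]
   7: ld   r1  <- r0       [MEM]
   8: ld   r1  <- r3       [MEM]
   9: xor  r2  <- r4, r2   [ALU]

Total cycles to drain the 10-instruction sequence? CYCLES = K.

CYCLES = 6

  cy0 -> i0&i1 (bne+xor) pair
  cy1 -> i2&i3 (add+st) pair
  cy2 -> i4&i5 (sub+or) pair
  cy3 -> i6 (sll) WAW r1
  cy4 -> i7 (ld) no-port MEM/MEM
  cy5 -> i8&i9 (ld+xor) pair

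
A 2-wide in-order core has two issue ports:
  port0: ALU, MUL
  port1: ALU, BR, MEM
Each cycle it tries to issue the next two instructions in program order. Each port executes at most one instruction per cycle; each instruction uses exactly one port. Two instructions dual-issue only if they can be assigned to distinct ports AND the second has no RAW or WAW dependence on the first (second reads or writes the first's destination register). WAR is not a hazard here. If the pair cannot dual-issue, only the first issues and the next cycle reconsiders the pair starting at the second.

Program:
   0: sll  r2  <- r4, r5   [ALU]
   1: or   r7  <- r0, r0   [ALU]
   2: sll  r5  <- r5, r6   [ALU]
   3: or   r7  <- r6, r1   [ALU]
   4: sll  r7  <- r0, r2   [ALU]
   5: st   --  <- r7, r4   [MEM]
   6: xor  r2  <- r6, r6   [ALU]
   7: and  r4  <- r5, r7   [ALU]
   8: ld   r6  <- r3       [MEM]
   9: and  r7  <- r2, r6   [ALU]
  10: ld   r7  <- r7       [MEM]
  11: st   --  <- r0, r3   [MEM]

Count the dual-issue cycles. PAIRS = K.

c0: i0/i1 sll.ALU;or.ALU  pair
c1: i2/i3 sll.ALU;or.ALU  pair
c2: i4 sll.ALU  RAW r7
c3: i5/i6 st.MEM;xor.ALU  pair
c4: i7/i8 and.ALU;ld.MEM  pair
c5: i9 and.ALU  RAW+WAW r7
c6: i10 ld.MEM  no-port MEM/MEM
c7: i11 st.MEM  tail

PAIRS = 4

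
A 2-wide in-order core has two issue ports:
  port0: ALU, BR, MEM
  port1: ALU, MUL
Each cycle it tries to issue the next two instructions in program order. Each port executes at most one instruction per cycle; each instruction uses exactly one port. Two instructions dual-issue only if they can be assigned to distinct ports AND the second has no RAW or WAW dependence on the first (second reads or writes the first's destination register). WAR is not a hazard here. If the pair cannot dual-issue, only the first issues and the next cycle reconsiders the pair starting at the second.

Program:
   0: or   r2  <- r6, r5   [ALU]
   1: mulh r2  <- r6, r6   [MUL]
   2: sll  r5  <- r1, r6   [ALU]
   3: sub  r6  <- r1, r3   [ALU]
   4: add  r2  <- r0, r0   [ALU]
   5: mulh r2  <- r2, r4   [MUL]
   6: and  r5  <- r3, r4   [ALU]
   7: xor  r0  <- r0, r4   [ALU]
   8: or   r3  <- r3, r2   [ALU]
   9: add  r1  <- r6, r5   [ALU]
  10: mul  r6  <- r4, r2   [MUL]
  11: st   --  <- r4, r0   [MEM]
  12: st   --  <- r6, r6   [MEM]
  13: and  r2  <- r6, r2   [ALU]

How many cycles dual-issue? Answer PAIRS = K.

c0: i0 or.ALU  WAW r2
c1: i1&i2 mulh.MUL;sll.ALU  pair
c2: i3&i4 sub.ALU;add.ALU  pair
c3: i5&i6 mulh.MUL;and.ALU  pair
c4: i7&i8 xor.ALU;or.ALU  pair
c5: i9&i10 add.ALU;mul.MUL  pair
c6: i11 st.MEM  no-port MEM/MEM
c7: i12&i13 st.MEM;and.ALU  pair

PAIRS = 6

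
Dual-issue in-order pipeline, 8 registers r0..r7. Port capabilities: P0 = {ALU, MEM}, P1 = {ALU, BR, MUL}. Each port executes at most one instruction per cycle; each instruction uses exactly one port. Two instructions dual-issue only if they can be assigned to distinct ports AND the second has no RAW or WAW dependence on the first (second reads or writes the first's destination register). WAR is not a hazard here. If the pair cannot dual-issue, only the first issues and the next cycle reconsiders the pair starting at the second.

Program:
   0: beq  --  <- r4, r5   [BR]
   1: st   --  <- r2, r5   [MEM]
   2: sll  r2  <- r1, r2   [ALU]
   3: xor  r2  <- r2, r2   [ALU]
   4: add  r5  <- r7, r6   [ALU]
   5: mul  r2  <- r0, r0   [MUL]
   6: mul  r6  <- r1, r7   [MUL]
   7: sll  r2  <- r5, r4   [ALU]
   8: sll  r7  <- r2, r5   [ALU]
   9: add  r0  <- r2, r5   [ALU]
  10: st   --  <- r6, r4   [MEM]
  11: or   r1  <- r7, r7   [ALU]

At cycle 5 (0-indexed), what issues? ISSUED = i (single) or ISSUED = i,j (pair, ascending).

  cy0 -> i0/i1 (beq.BR st.MEM) dual
  cy1 -> i2 (sll.ALU) RAW+WAW r2
  cy2 -> i3/i4 (xor.ALU add.ALU) dual
  cy3 -> i5 (mul.MUL) no-port MUL/MUL
  cy4 -> i6/i7 (mul.MUL sll.ALU) dual
  cy5 -> i8/i9 (sll.ALU add.ALU) dual
  cy6 -> i10/i11 (st.MEM or.ALU) dual

ISSUED = 8,9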